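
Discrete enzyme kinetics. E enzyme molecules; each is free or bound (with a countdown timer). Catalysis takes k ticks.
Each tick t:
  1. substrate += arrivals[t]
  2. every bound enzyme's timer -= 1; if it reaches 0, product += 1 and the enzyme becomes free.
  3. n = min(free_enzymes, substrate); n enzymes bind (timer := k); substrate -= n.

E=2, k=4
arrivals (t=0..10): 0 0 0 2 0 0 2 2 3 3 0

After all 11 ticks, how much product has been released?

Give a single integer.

Answer: 2

Derivation:
t=0: arr=0 -> substrate=0 bound=0 product=0
t=1: arr=0 -> substrate=0 bound=0 product=0
t=2: arr=0 -> substrate=0 bound=0 product=0
t=3: arr=2 -> substrate=0 bound=2 product=0
t=4: arr=0 -> substrate=0 bound=2 product=0
t=5: arr=0 -> substrate=0 bound=2 product=0
t=6: arr=2 -> substrate=2 bound=2 product=0
t=7: arr=2 -> substrate=2 bound=2 product=2
t=8: arr=3 -> substrate=5 bound=2 product=2
t=9: arr=3 -> substrate=8 bound=2 product=2
t=10: arr=0 -> substrate=8 bound=2 product=2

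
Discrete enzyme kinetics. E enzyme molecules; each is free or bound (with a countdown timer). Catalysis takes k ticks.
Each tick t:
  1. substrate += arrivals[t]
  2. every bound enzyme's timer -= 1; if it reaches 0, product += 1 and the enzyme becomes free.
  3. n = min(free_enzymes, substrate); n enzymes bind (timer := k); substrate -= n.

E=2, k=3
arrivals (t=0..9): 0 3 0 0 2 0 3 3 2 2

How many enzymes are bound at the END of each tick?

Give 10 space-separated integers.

t=0: arr=0 -> substrate=0 bound=0 product=0
t=1: arr=3 -> substrate=1 bound=2 product=0
t=2: arr=0 -> substrate=1 bound=2 product=0
t=3: arr=0 -> substrate=1 bound=2 product=0
t=4: arr=2 -> substrate=1 bound=2 product=2
t=5: arr=0 -> substrate=1 bound=2 product=2
t=6: arr=3 -> substrate=4 bound=2 product=2
t=7: arr=3 -> substrate=5 bound=2 product=4
t=8: arr=2 -> substrate=7 bound=2 product=4
t=9: arr=2 -> substrate=9 bound=2 product=4

Answer: 0 2 2 2 2 2 2 2 2 2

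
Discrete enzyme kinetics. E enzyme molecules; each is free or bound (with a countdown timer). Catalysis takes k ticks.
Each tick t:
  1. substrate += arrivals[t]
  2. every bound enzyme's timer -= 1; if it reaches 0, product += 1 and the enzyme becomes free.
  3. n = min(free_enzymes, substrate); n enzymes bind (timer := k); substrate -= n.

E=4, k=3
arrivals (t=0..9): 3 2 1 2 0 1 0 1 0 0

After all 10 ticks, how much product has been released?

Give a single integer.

Answer: 9

Derivation:
t=0: arr=3 -> substrate=0 bound=3 product=0
t=1: arr=2 -> substrate=1 bound=4 product=0
t=2: arr=1 -> substrate=2 bound=4 product=0
t=3: arr=2 -> substrate=1 bound=4 product=3
t=4: arr=0 -> substrate=0 bound=4 product=4
t=5: arr=1 -> substrate=1 bound=4 product=4
t=6: arr=0 -> substrate=0 bound=2 product=7
t=7: arr=1 -> substrate=0 bound=2 product=8
t=8: arr=0 -> substrate=0 bound=2 product=8
t=9: arr=0 -> substrate=0 bound=1 product=9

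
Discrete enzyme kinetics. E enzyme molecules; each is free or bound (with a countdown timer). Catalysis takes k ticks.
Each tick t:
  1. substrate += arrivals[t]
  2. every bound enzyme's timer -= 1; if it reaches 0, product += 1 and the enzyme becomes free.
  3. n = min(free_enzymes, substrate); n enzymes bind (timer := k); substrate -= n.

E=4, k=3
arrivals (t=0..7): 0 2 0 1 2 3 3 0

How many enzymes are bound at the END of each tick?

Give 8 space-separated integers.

Answer: 0 2 2 3 3 4 4 4

Derivation:
t=0: arr=0 -> substrate=0 bound=0 product=0
t=1: arr=2 -> substrate=0 bound=2 product=0
t=2: arr=0 -> substrate=0 bound=2 product=0
t=3: arr=1 -> substrate=0 bound=3 product=0
t=4: arr=2 -> substrate=0 bound=3 product=2
t=5: arr=3 -> substrate=2 bound=4 product=2
t=6: arr=3 -> substrate=4 bound=4 product=3
t=7: arr=0 -> substrate=2 bound=4 product=5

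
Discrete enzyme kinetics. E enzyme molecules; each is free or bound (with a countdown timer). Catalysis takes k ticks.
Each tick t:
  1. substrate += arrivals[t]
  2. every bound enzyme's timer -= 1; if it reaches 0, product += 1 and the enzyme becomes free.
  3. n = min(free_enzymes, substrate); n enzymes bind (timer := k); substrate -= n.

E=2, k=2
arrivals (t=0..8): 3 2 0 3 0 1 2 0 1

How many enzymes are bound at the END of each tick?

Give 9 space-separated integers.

t=0: arr=3 -> substrate=1 bound=2 product=0
t=1: arr=2 -> substrate=3 bound=2 product=0
t=2: arr=0 -> substrate=1 bound=2 product=2
t=3: arr=3 -> substrate=4 bound=2 product=2
t=4: arr=0 -> substrate=2 bound=2 product=4
t=5: arr=1 -> substrate=3 bound=2 product=4
t=6: arr=2 -> substrate=3 bound=2 product=6
t=7: arr=0 -> substrate=3 bound=2 product=6
t=8: arr=1 -> substrate=2 bound=2 product=8

Answer: 2 2 2 2 2 2 2 2 2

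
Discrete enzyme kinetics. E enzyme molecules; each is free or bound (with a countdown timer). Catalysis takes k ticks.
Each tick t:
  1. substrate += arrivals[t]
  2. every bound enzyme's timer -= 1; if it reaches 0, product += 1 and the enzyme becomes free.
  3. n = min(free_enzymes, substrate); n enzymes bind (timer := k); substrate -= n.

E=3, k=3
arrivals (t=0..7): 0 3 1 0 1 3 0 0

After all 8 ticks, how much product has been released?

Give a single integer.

Answer: 5

Derivation:
t=0: arr=0 -> substrate=0 bound=0 product=0
t=1: arr=3 -> substrate=0 bound=3 product=0
t=2: arr=1 -> substrate=1 bound=3 product=0
t=3: arr=0 -> substrate=1 bound=3 product=0
t=4: arr=1 -> substrate=0 bound=2 product=3
t=5: arr=3 -> substrate=2 bound=3 product=3
t=6: arr=0 -> substrate=2 bound=3 product=3
t=7: arr=0 -> substrate=0 bound=3 product=5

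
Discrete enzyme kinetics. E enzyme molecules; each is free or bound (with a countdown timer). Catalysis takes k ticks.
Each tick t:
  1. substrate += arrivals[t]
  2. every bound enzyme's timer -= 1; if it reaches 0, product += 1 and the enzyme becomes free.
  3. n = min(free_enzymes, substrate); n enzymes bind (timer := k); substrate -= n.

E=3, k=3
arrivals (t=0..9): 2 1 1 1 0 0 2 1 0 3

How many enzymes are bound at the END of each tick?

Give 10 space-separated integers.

t=0: arr=2 -> substrate=0 bound=2 product=0
t=1: arr=1 -> substrate=0 bound=3 product=0
t=2: arr=1 -> substrate=1 bound=3 product=0
t=3: arr=1 -> substrate=0 bound=3 product=2
t=4: arr=0 -> substrate=0 bound=2 product=3
t=5: arr=0 -> substrate=0 bound=2 product=3
t=6: arr=2 -> substrate=0 bound=2 product=5
t=7: arr=1 -> substrate=0 bound=3 product=5
t=8: arr=0 -> substrate=0 bound=3 product=5
t=9: arr=3 -> substrate=1 bound=3 product=7

Answer: 2 3 3 3 2 2 2 3 3 3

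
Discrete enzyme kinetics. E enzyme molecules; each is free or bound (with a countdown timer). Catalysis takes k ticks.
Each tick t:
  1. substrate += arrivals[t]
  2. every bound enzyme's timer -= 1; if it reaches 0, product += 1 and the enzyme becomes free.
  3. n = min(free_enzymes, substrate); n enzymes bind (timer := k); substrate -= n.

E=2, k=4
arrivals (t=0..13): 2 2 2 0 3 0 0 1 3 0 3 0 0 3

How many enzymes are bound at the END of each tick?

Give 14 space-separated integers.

t=0: arr=2 -> substrate=0 bound=2 product=0
t=1: arr=2 -> substrate=2 bound=2 product=0
t=2: arr=2 -> substrate=4 bound=2 product=0
t=3: arr=0 -> substrate=4 bound=2 product=0
t=4: arr=3 -> substrate=5 bound=2 product=2
t=5: arr=0 -> substrate=5 bound=2 product=2
t=6: arr=0 -> substrate=5 bound=2 product=2
t=7: arr=1 -> substrate=6 bound=2 product=2
t=8: arr=3 -> substrate=7 bound=2 product=4
t=9: arr=0 -> substrate=7 bound=2 product=4
t=10: arr=3 -> substrate=10 bound=2 product=4
t=11: arr=0 -> substrate=10 bound=2 product=4
t=12: arr=0 -> substrate=8 bound=2 product=6
t=13: arr=3 -> substrate=11 bound=2 product=6

Answer: 2 2 2 2 2 2 2 2 2 2 2 2 2 2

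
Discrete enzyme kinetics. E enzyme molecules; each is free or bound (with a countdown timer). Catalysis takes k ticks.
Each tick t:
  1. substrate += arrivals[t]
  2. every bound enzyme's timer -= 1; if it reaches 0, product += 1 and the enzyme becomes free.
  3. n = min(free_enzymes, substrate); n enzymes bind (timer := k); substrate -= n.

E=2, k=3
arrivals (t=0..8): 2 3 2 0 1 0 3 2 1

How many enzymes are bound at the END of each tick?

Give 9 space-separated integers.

t=0: arr=2 -> substrate=0 bound=2 product=0
t=1: arr=3 -> substrate=3 bound=2 product=0
t=2: arr=2 -> substrate=5 bound=2 product=0
t=3: arr=0 -> substrate=3 bound=2 product=2
t=4: arr=1 -> substrate=4 bound=2 product=2
t=5: arr=0 -> substrate=4 bound=2 product=2
t=6: arr=3 -> substrate=5 bound=2 product=4
t=7: arr=2 -> substrate=7 bound=2 product=4
t=8: arr=1 -> substrate=8 bound=2 product=4

Answer: 2 2 2 2 2 2 2 2 2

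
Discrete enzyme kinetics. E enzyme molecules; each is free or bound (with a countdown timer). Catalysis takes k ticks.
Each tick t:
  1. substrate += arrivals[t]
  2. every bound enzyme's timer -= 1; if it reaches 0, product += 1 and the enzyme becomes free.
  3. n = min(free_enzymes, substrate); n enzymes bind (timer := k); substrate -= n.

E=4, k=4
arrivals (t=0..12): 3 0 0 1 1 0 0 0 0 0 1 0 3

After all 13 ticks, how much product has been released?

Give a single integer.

Answer: 5

Derivation:
t=0: arr=3 -> substrate=0 bound=3 product=0
t=1: arr=0 -> substrate=0 bound=3 product=0
t=2: arr=0 -> substrate=0 bound=3 product=0
t=3: arr=1 -> substrate=0 bound=4 product=0
t=4: arr=1 -> substrate=0 bound=2 product=3
t=5: arr=0 -> substrate=0 bound=2 product=3
t=6: arr=0 -> substrate=0 bound=2 product=3
t=7: arr=0 -> substrate=0 bound=1 product=4
t=8: arr=0 -> substrate=0 bound=0 product=5
t=9: arr=0 -> substrate=0 bound=0 product=5
t=10: arr=1 -> substrate=0 bound=1 product=5
t=11: arr=0 -> substrate=0 bound=1 product=5
t=12: arr=3 -> substrate=0 bound=4 product=5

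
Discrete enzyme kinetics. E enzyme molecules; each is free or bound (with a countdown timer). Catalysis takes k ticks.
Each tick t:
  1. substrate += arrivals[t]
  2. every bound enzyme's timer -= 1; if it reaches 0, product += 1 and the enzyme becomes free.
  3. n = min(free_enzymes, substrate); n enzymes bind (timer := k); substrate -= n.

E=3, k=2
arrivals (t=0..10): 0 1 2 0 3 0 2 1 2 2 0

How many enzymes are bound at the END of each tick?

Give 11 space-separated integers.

Answer: 0 1 3 2 3 3 2 3 3 3 2

Derivation:
t=0: arr=0 -> substrate=0 bound=0 product=0
t=1: arr=1 -> substrate=0 bound=1 product=0
t=2: arr=2 -> substrate=0 bound=3 product=0
t=3: arr=0 -> substrate=0 bound=2 product=1
t=4: arr=3 -> substrate=0 bound=3 product=3
t=5: arr=0 -> substrate=0 bound=3 product=3
t=6: arr=2 -> substrate=0 bound=2 product=6
t=7: arr=1 -> substrate=0 bound=3 product=6
t=8: arr=2 -> substrate=0 bound=3 product=8
t=9: arr=2 -> substrate=1 bound=3 product=9
t=10: arr=0 -> substrate=0 bound=2 product=11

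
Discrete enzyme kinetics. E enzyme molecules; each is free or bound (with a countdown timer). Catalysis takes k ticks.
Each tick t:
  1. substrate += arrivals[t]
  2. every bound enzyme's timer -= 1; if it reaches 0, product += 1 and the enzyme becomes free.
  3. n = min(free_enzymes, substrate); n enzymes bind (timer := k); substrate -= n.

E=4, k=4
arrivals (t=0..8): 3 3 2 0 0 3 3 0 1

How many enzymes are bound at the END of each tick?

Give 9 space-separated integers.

Answer: 3 4 4 4 4 4 4 4 4

Derivation:
t=0: arr=3 -> substrate=0 bound=3 product=0
t=1: arr=3 -> substrate=2 bound=4 product=0
t=2: arr=2 -> substrate=4 bound=4 product=0
t=3: arr=0 -> substrate=4 bound=4 product=0
t=4: arr=0 -> substrate=1 bound=4 product=3
t=5: arr=3 -> substrate=3 bound=4 product=4
t=6: arr=3 -> substrate=6 bound=4 product=4
t=7: arr=0 -> substrate=6 bound=4 product=4
t=8: arr=1 -> substrate=4 bound=4 product=7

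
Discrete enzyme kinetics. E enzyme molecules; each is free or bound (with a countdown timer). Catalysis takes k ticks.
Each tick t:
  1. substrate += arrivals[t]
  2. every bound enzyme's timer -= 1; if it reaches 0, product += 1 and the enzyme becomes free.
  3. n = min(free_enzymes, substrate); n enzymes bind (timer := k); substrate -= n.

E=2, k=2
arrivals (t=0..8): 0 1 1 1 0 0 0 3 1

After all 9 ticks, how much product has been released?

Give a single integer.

Answer: 3

Derivation:
t=0: arr=0 -> substrate=0 bound=0 product=0
t=1: arr=1 -> substrate=0 bound=1 product=0
t=2: arr=1 -> substrate=0 bound=2 product=0
t=3: arr=1 -> substrate=0 bound=2 product=1
t=4: arr=0 -> substrate=0 bound=1 product=2
t=5: arr=0 -> substrate=0 bound=0 product=3
t=6: arr=0 -> substrate=0 bound=0 product=3
t=7: arr=3 -> substrate=1 bound=2 product=3
t=8: arr=1 -> substrate=2 bound=2 product=3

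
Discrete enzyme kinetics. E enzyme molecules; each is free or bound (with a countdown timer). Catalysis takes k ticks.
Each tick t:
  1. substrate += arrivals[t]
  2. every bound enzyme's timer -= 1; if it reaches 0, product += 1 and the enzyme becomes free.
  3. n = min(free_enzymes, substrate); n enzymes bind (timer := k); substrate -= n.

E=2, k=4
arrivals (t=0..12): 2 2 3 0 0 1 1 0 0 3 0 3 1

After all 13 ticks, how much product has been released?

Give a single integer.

Answer: 6

Derivation:
t=0: arr=2 -> substrate=0 bound=2 product=0
t=1: arr=2 -> substrate=2 bound=2 product=0
t=2: arr=3 -> substrate=5 bound=2 product=0
t=3: arr=0 -> substrate=5 bound=2 product=0
t=4: arr=0 -> substrate=3 bound=2 product=2
t=5: arr=1 -> substrate=4 bound=2 product=2
t=6: arr=1 -> substrate=5 bound=2 product=2
t=7: arr=0 -> substrate=5 bound=2 product=2
t=8: arr=0 -> substrate=3 bound=2 product=4
t=9: arr=3 -> substrate=6 bound=2 product=4
t=10: arr=0 -> substrate=6 bound=2 product=4
t=11: arr=3 -> substrate=9 bound=2 product=4
t=12: arr=1 -> substrate=8 bound=2 product=6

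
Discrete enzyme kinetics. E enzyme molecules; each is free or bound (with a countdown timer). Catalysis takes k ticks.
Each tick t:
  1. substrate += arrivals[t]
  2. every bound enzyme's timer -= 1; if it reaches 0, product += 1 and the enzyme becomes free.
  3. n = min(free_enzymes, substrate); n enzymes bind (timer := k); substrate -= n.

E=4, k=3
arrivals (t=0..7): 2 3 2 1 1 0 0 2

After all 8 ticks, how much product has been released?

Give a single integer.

Answer: 8

Derivation:
t=0: arr=2 -> substrate=0 bound=2 product=0
t=1: arr=3 -> substrate=1 bound=4 product=0
t=2: arr=2 -> substrate=3 bound=4 product=0
t=3: arr=1 -> substrate=2 bound=4 product=2
t=4: arr=1 -> substrate=1 bound=4 product=4
t=5: arr=0 -> substrate=1 bound=4 product=4
t=6: arr=0 -> substrate=0 bound=3 product=6
t=7: arr=2 -> substrate=0 bound=3 product=8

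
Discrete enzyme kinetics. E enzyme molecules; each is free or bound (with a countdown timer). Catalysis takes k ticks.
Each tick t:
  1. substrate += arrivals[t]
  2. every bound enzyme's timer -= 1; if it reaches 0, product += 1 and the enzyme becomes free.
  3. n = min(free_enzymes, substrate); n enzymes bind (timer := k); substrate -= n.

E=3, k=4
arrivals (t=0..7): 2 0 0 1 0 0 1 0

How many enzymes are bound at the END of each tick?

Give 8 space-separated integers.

t=0: arr=2 -> substrate=0 bound=2 product=0
t=1: arr=0 -> substrate=0 bound=2 product=0
t=2: arr=0 -> substrate=0 bound=2 product=0
t=3: arr=1 -> substrate=0 bound=3 product=0
t=4: arr=0 -> substrate=0 bound=1 product=2
t=5: arr=0 -> substrate=0 bound=1 product=2
t=6: arr=1 -> substrate=0 bound=2 product=2
t=7: arr=0 -> substrate=0 bound=1 product=3

Answer: 2 2 2 3 1 1 2 1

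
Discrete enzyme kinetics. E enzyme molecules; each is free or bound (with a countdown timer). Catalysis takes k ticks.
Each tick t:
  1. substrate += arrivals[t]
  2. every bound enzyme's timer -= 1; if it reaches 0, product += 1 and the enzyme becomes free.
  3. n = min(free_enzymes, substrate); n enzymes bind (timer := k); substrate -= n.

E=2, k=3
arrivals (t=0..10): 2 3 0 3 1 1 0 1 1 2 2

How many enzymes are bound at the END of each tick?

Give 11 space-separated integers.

Answer: 2 2 2 2 2 2 2 2 2 2 2

Derivation:
t=0: arr=2 -> substrate=0 bound=2 product=0
t=1: arr=3 -> substrate=3 bound=2 product=0
t=2: arr=0 -> substrate=3 bound=2 product=0
t=3: arr=3 -> substrate=4 bound=2 product=2
t=4: arr=1 -> substrate=5 bound=2 product=2
t=5: arr=1 -> substrate=6 bound=2 product=2
t=6: arr=0 -> substrate=4 bound=2 product=4
t=7: arr=1 -> substrate=5 bound=2 product=4
t=8: arr=1 -> substrate=6 bound=2 product=4
t=9: arr=2 -> substrate=6 bound=2 product=6
t=10: arr=2 -> substrate=8 bound=2 product=6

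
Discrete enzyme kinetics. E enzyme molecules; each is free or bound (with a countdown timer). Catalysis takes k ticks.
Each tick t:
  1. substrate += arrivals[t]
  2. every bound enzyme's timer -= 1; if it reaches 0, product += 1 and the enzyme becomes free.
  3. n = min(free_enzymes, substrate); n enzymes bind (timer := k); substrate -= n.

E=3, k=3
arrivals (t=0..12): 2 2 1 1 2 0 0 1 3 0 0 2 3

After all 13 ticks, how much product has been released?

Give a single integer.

Answer: 11

Derivation:
t=0: arr=2 -> substrate=0 bound=2 product=0
t=1: arr=2 -> substrate=1 bound=3 product=0
t=2: arr=1 -> substrate=2 bound=3 product=0
t=3: arr=1 -> substrate=1 bound=3 product=2
t=4: arr=2 -> substrate=2 bound=3 product=3
t=5: arr=0 -> substrate=2 bound=3 product=3
t=6: arr=0 -> substrate=0 bound=3 product=5
t=7: arr=1 -> substrate=0 bound=3 product=6
t=8: arr=3 -> substrate=3 bound=3 product=6
t=9: arr=0 -> substrate=1 bound=3 product=8
t=10: arr=0 -> substrate=0 bound=3 product=9
t=11: arr=2 -> substrate=2 bound=3 product=9
t=12: arr=3 -> substrate=3 bound=3 product=11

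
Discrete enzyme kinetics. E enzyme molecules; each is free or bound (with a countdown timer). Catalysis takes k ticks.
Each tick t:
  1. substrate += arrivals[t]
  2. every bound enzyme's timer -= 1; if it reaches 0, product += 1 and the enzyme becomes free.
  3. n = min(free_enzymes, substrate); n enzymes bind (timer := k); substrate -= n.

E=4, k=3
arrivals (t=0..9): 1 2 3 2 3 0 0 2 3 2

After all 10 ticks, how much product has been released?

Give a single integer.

Answer: 9

Derivation:
t=0: arr=1 -> substrate=0 bound=1 product=0
t=1: arr=2 -> substrate=0 bound=3 product=0
t=2: arr=3 -> substrate=2 bound=4 product=0
t=3: arr=2 -> substrate=3 bound=4 product=1
t=4: arr=3 -> substrate=4 bound=4 product=3
t=5: arr=0 -> substrate=3 bound=4 product=4
t=6: arr=0 -> substrate=2 bound=4 product=5
t=7: arr=2 -> substrate=2 bound=4 product=7
t=8: arr=3 -> substrate=4 bound=4 product=8
t=9: arr=2 -> substrate=5 bound=4 product=9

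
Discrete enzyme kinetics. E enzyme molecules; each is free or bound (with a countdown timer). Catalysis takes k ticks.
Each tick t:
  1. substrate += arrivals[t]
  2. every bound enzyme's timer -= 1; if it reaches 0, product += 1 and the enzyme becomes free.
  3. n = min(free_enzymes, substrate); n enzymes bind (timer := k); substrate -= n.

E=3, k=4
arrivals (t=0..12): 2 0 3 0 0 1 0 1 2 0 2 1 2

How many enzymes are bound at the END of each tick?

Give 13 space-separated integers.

Answer: 2 2 3 3 3 3 3 3 3 3 3 3 3

Derivation:
t=0: arr=2 -> substrate=0 bound=2 product=0
t=1: arr=0 -> substrate=0 bound=2 product=0
t=2: arr=3 -> substrate=2 bound=3 product=0
t=3: arr=0 -> substrate=2 bound=3 product=0
t=4: arr=0 -> substrate=0 bound=3 product=2
t=5: arr=1 -> substrate=1 bound=3 product=2
t=6: arr=0 -> substrate=0 bound=3 product=3
t=7: arr=1 -> substrate=1 bound=3 product=3
t=8: arr=2 -> substrate=1 bound=3 product=5
t=9: arr=0 -> substrate=1 bound=3 product=5
t=10: arr=2 -> substrate=2 bound=3 product=6
t=11: arr=1 -> substrate=3 bound=3 product=6
t=12: arr=2 -> substrate=3 bound=3 product=8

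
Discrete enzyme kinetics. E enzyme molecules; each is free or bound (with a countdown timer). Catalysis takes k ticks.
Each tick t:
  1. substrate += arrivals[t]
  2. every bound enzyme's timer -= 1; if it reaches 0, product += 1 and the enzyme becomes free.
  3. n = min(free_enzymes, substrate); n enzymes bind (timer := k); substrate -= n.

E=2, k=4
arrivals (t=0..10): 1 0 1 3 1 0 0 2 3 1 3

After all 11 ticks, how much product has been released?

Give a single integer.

Answer: 4

Derivation:
t=0: arr=1 -> substrate=0 bound=1 product=0
t=1: arr=0 -> substrate=0 bound=1 product=0
t=2: arr=1 -> substrate=0 bound=2 product=0
t=3: arr=3 -> substrate=3 bound=2 product=0
t=4: arr=1 -> substrate=3 bound=2 product=1
t=5: arr=0 -> substrate=3 bound=2 product=1
t=6: arr=0 -> substrate=2 bound=2 product=2
t=7: arr=2 -> substrate=4 bound=2 product=2
t=8: arr=3 -> substrate=6 bound=2 product=3
t=9: arr=1 -> substrate=7 bound=2 product=3
t=10: arr=3 -> substrate=9 bound=2 product=4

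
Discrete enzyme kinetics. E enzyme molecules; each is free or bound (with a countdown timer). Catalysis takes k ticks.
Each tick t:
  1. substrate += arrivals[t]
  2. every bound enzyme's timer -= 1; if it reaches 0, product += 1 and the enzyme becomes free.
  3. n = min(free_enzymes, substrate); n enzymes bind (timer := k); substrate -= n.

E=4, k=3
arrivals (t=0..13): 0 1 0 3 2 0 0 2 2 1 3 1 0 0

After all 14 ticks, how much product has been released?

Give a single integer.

Answer: 12

Derivation:
t=0: arr=0 -> substrate=0 bound=0 product=0
t=1: arr=1 -> substrate=0 bound=1 product=0
t=2: arr=0 -> substrate=0 bound=1 product=0
t=3: arr=3 -> substrate=0 bound=4 product=0
t=4: arr=2 -> substrate=1 bound=4 product=1
t=5: arr=0 -> substrate=1 bound=4 product=1
t=6: arr=0 -> substrate=0 bound=2 product=4
t=7: arr=2 -> substrate=0 bound=3 product=5
t=8: arr=2 -> substrate=1 bound=4 product=5
t=9: arr=1 -> substrate=1 bound=4 product=6
t=10: arr=3 -> substrate=2 bound=4 product=8
t=11: arr=1 -> substrate=2 bound=4 product=9
t=12: arr=0 -> substrate=1 bound=4 product=10
t=13: arr=0 -> substrate=0 bound=3 product=12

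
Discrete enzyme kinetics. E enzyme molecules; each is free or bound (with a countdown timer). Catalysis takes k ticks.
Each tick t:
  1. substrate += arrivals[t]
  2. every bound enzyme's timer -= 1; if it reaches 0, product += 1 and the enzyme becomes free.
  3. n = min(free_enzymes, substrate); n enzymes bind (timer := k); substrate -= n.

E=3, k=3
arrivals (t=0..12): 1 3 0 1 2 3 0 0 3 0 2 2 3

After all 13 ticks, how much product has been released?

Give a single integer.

t=0: arr=1 -> substrate=0 bound=1 product=0
t=1: arr=3 -> substrate=1 bound=3 product=0
t=2: arr=0 -> substrate=1 bound=3 product=0
t=3: arr=1 -> substrate=1 bound=3 product=1
t=4: arr=2 -> substrate=1 bound=3 product=3
t=5: arr=3 -> substrate=4 bound=3 product=3
t=6: arr=0 -> substrate=3 bound=3 product=4
t=7: arr=0 -> substrate=1 bound=3 product=6
t=8: arr=3 -> substrate=4 bound=3 product=6
t=9: arr=0 -> substrate=3 bound=3 product=7
t=10: arr=2 -> substrate=3 bound=3 product=9
t=11: arr=2 -> substrate=5 bound=3 product=9
t=12: arr=3 -> substrate=7 bound=3 product=10

Answer: 10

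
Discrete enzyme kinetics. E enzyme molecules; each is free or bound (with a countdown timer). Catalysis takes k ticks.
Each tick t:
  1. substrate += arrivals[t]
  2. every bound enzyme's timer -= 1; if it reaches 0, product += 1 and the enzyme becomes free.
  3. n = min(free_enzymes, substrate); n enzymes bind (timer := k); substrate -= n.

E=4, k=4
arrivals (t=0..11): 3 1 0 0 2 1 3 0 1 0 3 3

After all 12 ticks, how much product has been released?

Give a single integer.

t=0: arr=3 -> substrate=0 bound=3 product=0
t=1: arr=1 -> substrate=0 bound=4 product=0
t=2: arr=0 -> substrate=0 bound=4 product=0
t=3: arr=0 -> substrate=0 bound=4 product=0
t=4: arr=2 -> substrate=0 bound=3 product=3
t=5: arr=1 -> substrate=0 bound=3 product=4
t=6: arr=3 -> substrate=2 bound=4 product=4
t=7: arr=0 -> substrate=2 bound=4 product=4
t=8: arr=1 -> substrate=1 bound=4 product=6
t=9: arr=0 -> substrate=0 bound=4 product=7
t=10: arr=3 -> substrate=2 bound=4 product=8
t=11: arr=3 -> substrate=5 bound=4 product=8

Answer: 8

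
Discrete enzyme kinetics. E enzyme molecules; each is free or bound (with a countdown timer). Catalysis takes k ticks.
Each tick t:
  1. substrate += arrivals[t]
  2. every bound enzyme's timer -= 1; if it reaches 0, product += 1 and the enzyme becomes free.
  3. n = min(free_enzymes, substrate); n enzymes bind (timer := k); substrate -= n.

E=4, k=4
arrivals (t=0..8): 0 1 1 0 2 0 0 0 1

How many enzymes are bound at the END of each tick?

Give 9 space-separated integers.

Answer: 0 1 2 2 4 3 2 2 1

Derivation:
t=0: arr=0 -> substrate=0 bound=0 product=0
t=1: arr=1 -> substrate=0 bound=1 product=0
t=2: arr=1 -> substrate=0 bound=2 product=0
t=3: arr=0 -> substrate=0 bound=2 product=0
t=4: arr=2 -> substrate=0 bound=4 product=0
t=5: arr=0 -> substrate=0 bound=3 product=1
t=6: arr=0 -> substrate=0 bound=2 product=2
t=7: arr=0 -> substrate=0 bound=2 product=2
t=8: arr=1 -> substrate=0 bound=1 product=4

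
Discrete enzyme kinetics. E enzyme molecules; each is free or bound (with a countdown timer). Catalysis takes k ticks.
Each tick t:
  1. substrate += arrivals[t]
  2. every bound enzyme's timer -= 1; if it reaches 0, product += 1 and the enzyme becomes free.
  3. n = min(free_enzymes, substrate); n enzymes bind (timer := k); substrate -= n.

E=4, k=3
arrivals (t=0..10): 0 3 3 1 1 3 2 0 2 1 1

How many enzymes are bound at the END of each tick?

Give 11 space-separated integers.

t=0: arr=0 -> substrate=0 bound=0 product=0
t=1: arr=3 -> substrate=0 bound=3 product=0
t=2: arr=3 -> substrate=2 bound=4 product=0
t=3: arr=1 -> substrate=3 bound=4 product=0
t=4: arr=1 -> substrate=1 bound=4 product=3
t=5: arr=3 -> substrate=3 bound=4 product=4
t=6: arr=2 -> substrate=5 bound=4 product=4
t=7: arr=0 -> substrate=2 bound=4 product=7
t=8: arr=2 -> substrate=3 bound=4 product=8
t=9: arr=1 -> substrate=4 bound=4 product=8
t=10: arr=1 -> substrate=2 bound=4 product=11

Answer: 0 3 4 4 4 4 4 4 4 4 4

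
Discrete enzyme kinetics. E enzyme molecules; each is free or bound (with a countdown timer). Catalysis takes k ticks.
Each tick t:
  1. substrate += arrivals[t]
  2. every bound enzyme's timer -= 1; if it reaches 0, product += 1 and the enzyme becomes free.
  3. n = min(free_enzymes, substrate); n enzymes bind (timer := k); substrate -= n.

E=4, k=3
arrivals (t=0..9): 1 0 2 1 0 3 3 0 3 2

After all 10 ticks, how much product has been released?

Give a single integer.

Answer: 8

Derivation:
t=0: arr=1 -> substrate=0 bound=1 product=0
t=1: arr=0 -> substrate=0 bound=1 product=0
t=2: arr=2 -> substrate=0 bound=3 product=0
t=3: arr=1 -> substrate=0 bound=3 product=1
t=4: arr=0 -> substrate=0 bound=3 product=1
t=5: arr=3 -> substrate=0 bound=4 product=3
t=6: arr=3 -> substrate=2 bound=4 product=4
t=7: arr=0 -> substrate=2 bound=4 product=4
t=8: arr=3 -> substrate=2 bound=4 product=7
t=9: arr=2 -> substrate=3 bound=4 product=8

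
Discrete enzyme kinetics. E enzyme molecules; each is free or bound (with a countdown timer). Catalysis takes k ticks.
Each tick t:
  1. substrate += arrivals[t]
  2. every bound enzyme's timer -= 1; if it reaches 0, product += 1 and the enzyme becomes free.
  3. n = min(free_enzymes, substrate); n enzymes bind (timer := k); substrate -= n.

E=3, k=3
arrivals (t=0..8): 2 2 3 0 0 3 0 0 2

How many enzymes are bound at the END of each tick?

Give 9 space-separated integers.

t=0: arr=2 -> substrate=0 bound=2 product=0
t=1: arr=2 -> substrate=1 bound=3 product=0
t=2: arr=3 -> substrate=4 bound=3 product=0
t=3: arr=0 -> substrate=2 bound=3 product=2
t=4: arr=0 -> substrate=1 bound=3 product=3
t=5: arr=3 -> substrate=4 bound=3 product=3
t=6: arr=0 -> substrate=2 bound=3 product=5
t=7: arr=0 -> substrate=1 bound=3 product=6
t=8: arr=2 -> substrate=3 bound=3 product=6

Answer: 2 3 3 3 3 3 3 3 3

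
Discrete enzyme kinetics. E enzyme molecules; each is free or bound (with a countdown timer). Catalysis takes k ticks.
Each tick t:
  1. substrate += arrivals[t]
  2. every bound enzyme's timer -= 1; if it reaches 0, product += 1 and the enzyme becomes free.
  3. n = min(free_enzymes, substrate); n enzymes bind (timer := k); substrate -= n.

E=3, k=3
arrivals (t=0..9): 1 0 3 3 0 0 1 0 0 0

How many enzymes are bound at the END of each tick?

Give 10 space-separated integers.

t=0: arr=1 -> substrate=0 bound=1 product=0
t=1: arr=0 -> substrate=0 bound=1 product=0
t=2: arr=3 -> substrate=1 bound=3 product=0
t=3: arr=3 -> substrate=3 bound=3 product=1
t=4: arr=0 -> substrate=3 bound=3 product=1
t=5: arr=0 -> substrate=1 bound=3 product=3
t=6: arr=1 -> substrate=1 bound=3 product=4
t=7: arr=0 -> substrate=1 bound=3 product=4
t=8: arr=0 -> substrate=0 bound=2 product=6
t=9: arr=0 -> substrate=0 bound=1 product=7

Answer: 1 1 3 3 3 3 3 3 2 1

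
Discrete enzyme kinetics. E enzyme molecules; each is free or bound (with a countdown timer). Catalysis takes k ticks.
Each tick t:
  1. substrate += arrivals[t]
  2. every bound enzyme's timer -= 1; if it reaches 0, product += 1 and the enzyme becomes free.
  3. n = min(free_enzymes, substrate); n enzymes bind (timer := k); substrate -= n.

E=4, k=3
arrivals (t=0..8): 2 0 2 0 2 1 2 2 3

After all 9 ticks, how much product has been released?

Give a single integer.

t=0: arr=2 -> substrate=0 bound=2 product=0
t=1: arr=0 -> substrate=0 bound=2 product=0
t=2: arr=2 -> substrate=0 bound=4 product=0
t=3: arr=0 -> substrate=0 bound=2 product=2
t=4: arr=2 -> substrate=0 bound=4 product=2
t=5: arr=1 -> substrate=0 bound=3 product=4
t=6: arr=2 -> substrate=1 bound=4 product=4
t=7: arr=2 -> substrate=1 bound=4 product=6
t=8: arr=3 -> substrate=3 bound=4 product=7

Answer: 7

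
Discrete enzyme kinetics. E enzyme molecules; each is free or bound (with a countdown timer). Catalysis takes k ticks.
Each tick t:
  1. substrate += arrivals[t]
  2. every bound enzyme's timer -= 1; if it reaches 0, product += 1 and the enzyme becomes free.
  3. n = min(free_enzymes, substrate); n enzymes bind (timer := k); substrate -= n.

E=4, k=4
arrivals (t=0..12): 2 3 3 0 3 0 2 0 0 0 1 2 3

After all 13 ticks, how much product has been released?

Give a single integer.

t=0: arr=2 -> substrate=0 bound=2 product=0
t=1: arr=3 -> substrate=1 bound=4 product=0
t=2: arr=3 -> substrate=4 bound=4 product=0
t=3: arr=0 -> substrate=4 bound=4 product=0
t=4: arr=3 -> substrate=5 bound=4 product=2
t=5: arr=0 -> substrate=3 bound=4 product=4
t=6: arr=2 -> substrate=5 bound=4 product=4
t=7: arr=0 -> substrate=5 bound=4 product=4
t=8: arr=0 -> substrate=3 bound=4 product=6
t=9: arr=0 -> substrate=1 bound=4 product=8
t=10: arr=1 -> substrate=2 bound=4 product=8
t=11: arr=2 -> substrate=4 bound=4 product=8
t=12: arr=3 -> substrate=5 bound=4 product=10

Answer: 10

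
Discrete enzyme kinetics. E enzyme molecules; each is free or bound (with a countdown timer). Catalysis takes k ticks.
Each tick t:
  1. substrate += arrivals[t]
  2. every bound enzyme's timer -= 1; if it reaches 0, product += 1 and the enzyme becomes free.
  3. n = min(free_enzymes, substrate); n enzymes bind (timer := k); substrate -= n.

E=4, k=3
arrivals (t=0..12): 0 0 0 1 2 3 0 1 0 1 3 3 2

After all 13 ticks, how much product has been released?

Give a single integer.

t=0: arr=0 -> substrate=0 bound=0 product=0
t=1: arr=0 -> substrate=0 bound=0 product=0
t=2: arr=0 -> substrate=0 bound=0 product=0
t=3: arr=1 -> substrate=0 bound=1 product=0
t=4: arr=2 -> substrate=0 bound=3 product=0
t=5: arr=3 -> substrate=2 bound=4 product=0
t=6: arr=0 -> substrate=1 bound=4 product=1
t=7: arr=1 -> substrate=0 bound=4 product=3
t=8: arr=0 -> substrate=0 bound=3 product=4
t=9: arr=1 -> substrate=0 bound=3 product=5
t=10: arr=3 -> substrate=0 bound=4 product=7
t=11: arr=3 -> substrate=3 bound=4 product=7
t=12: arr=2 -> substrate=4 bound=4 product=8

Answer: 8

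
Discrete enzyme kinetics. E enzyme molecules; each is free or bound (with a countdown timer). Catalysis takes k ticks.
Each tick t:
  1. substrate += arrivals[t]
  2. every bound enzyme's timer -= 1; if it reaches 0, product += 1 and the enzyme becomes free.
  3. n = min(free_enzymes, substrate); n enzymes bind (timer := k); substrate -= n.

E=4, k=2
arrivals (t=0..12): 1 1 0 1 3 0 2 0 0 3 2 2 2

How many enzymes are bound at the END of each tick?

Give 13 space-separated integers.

t=0: arr=1 -> substrate=0 bound=1 product=0
t=1: arr=1 -> substrate=0 bound=2 product=0
t=2: arr=0 -> substrate=0 bound=1 product=1
t=3: arr=1 -> substrate=0 bound=1 product=2
t=4: arr=3 -> substrate=0 bound=4 product=2
t=5: arr=0 -> substrate=0 bound=3 product=3
t=6: arr=2 -> substrate=0 bound=2 product=6
t=7: arr=0 -> substrate=0 bound=2 product=6
t=8: arr=0 -> substrate=0 bound=0 product=8
t=9: arr=3 -> substrate=0 bound=3 product=8
t=10: arr=2 -> substrate=1 bound=4 product=8
t=11: arr=2 -> substrate=0 bound=4 product=11
t=12: arr=2 -> substrate=1 bound=4 product=12

Answer: 1 2 1 1 4 3 2 2 0 3 4 4 4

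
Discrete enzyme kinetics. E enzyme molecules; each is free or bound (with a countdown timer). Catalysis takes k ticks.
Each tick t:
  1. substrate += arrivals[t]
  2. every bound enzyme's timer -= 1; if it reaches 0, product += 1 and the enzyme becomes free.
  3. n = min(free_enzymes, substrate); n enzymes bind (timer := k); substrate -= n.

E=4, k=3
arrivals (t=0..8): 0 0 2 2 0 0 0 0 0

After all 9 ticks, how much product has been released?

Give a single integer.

t=0: arr=0 -> substrate=0 bound=0 product=0
t=1: arr=0 -> substrate=0 bound=0 product=0
t=2: arr=2 -> substrate=0 bound=2 product=0
t=3: arr=2 -> substrate=0 bound=4 product=0
t=4: arr=0 -> substrate=0 bound=4 product=0
t=5: arr=0 -> substrate=0 bound=2 product=2
t=6: arr=0 -> substrate=0 bound=0 product=4
t=7: arr=0 -> substrate=0 bound=0 product=4
t=8: arr=0 -> substrate=0 bound=0 product=4

Answer: 4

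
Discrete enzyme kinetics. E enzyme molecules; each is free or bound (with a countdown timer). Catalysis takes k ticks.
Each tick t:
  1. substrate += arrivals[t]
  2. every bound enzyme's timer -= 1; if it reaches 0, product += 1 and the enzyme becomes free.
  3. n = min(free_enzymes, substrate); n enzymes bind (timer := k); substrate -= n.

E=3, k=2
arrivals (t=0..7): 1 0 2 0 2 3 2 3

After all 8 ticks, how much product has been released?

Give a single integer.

Answer: 6

Derivation:
t=0: arr=1 -> substrate=0 bound=1 product=0
t=1: arr=0 -> substrate=0 bound=1 product=0
t=2: arr=2 -> substrate=0 bound=2 product=1
t=3: arr=0 -> substrate=0 bound=2 product=1
t=4: arr=2 -> substrate=0 bound=2 product=3
t=5: arr=3 -> substrate=2 bound=3 product=3
t=6: arr=2 -> substrate=2 bound=3 product=5
t=7: arr=3 -> substrate=4 bound=3 product=6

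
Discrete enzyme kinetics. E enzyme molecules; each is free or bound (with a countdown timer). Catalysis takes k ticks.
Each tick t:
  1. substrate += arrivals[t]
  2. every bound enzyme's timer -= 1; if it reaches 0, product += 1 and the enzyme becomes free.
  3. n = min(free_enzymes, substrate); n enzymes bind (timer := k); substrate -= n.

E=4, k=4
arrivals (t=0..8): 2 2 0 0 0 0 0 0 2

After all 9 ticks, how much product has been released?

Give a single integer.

t=0: arr=2 -> substrate=0 bound=2 product=0
t=1: arr=2 -> substrate=0 bound=4 product=0
t=2: arr=0 -> substrate=0 bound=4 product=0
t=3: arr=0 -> substrate=0 bound=4 product=0
t=4: arr=0 -> substrate=0 bound=2 product=2
t=5: arr=0 -> substrate=0 bound=0 product=4
t=6: arr=0 -> substrate=0 bound=0 product=4
t=7: arr=0 -> substrate=0 bound=0 product=4
t=8: arr=2 -> substrate=0 bound=2 product=4

Answer: 4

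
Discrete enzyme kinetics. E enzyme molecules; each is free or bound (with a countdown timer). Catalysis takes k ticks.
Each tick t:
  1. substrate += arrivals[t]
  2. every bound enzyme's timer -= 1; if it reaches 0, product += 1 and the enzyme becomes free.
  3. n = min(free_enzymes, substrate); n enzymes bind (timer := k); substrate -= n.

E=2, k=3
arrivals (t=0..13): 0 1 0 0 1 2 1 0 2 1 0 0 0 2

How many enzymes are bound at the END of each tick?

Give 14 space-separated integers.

t=0: arr=0 -> substrate=0 bound=0 product=0
t=1: arr=1 -> substrate=0 bound=1 product=0
t=2: arr=0 -> substrate=0 bound=1 product=0
t=3: arr=0 -> substrate=0 bound=1 product=0
t=4: arr=1 -> substrate=0 bound=1 product=1
t=5: arr=2 -> substrate=1 bound=2 product=1
t=6: arr=1 -> substrate=2 bound=2 product=1
t=7: arr=0 -> substrate=1 bound=2 product=2
t=8: arr=2 -> substrate=2 bound=2 product=3
t=9: arr=1 -> substrate=3 bound=2 product=3
t=10: arr=0 -> substrate=2 bound=2 product=4
t=11: arr=0 -> substrate=1 bound=2 product=5
t=12: arr=0 -> substrate=1 bound=2 product=5
t=13: arr=2 -> substrate=2 bound=2 product=6

Answer: 0 1 1 1 1 2 2 2 2 2 2 2 2 2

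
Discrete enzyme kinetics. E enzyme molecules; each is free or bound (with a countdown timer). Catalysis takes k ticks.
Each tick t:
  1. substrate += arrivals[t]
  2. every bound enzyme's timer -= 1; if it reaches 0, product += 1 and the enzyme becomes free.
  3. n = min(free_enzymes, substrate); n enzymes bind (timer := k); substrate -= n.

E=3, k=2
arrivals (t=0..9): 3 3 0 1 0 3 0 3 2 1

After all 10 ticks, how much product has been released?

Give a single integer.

t=0: arr=3 -> substrate=0 bound=3 product=0
t=1: arr=3 -> substrate=3 bound=3 product=0
t=2: arr=0 -> substrate=0 bound=3 product=3
t=3: arr=1 -> substrate=1 bound=3 product=3
t=4: arr=0 -> substrate=0 bound=1 product=6
t=5: arr=3 -> substrate=1 bound=3 product=6
t=6: arr=0 -> substrate=0 bound=3 product=7
t=7: arr=3 -> substrate=1 bound=3 product=9
t=8: arr=2 -> substrate=2 bound=3 product=10
t=9: arr=1 -> substrate=1 bound=3 product=12

Answer: 12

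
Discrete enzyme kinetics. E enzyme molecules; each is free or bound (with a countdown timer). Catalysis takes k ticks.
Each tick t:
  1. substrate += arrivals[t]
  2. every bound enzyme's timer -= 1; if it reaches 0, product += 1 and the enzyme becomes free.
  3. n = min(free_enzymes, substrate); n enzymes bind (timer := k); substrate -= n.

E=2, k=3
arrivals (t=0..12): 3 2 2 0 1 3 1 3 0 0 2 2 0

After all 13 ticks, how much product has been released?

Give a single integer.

t=0: arr=3 -> substrate=1 bound=2 product=0
t=1: arr=2 -> substrate=3 bound=2 product=0
t=2: arr=2 -> substrate=5 bound=2 product=0
t=3: arr=0 -> substrate=3 bound=2 product=2
t=4: arr=1 -> substrate=4 bound=2 product=2
t=5: arr=3 -> substrate=7 bound=2 product=2
t=6: arr=1 -> substrate=6 bound=2 product=4
t=7: arr=3 -> substrate=9 bound=2 product=4
t=8: arr=0 -> substrate=9 bound=2 product=4
t=9: arr=0 -> substrate=7 bound=2 product=6
t=10: arr=2 -> substrate=9 bound=2 product=6
t=11: arr=2 -> substrate=11 bound=2 product=6
t=12: arr=0 -> substrate=9 bound=2 product=8

Answer: 8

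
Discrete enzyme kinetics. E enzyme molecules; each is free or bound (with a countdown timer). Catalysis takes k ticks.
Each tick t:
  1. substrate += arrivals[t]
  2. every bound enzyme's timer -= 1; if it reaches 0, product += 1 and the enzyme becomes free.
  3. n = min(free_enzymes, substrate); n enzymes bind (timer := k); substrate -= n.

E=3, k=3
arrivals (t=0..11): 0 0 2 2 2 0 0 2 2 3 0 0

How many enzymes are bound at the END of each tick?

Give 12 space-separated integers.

t=0: arr=0 -> substrate=0 bound=0 product=0
t=1: arr=0 -> substrate=0 bound=0 product=0
t=2: arr=2 -> substrate=0 bound=2 product=0
t=3: arr=2 -> substrate=1 bound=3 product=0
t=4: arr=2 -> substrate=3 bound=3 product=0
t=5: arr=0 -> substrate=1 bound=3 product=2
t=6: arr=0 -> substrate=0 bound=3 product=3
t=7: arr=2 -> substrate=2 bound=3 product=3
t=8: arr=2 -> substrate=2 bound=3 product=5
t=9: arr=3 -> substrate=4 bound=3 product=6
t=10: arr=0 -> substrate=4 bound=3 product=6
t=11: arr=0 -> substrate=2 bound=3 product=8

Answer: 0 0 2 3 3 3 3 3 3 3 3 3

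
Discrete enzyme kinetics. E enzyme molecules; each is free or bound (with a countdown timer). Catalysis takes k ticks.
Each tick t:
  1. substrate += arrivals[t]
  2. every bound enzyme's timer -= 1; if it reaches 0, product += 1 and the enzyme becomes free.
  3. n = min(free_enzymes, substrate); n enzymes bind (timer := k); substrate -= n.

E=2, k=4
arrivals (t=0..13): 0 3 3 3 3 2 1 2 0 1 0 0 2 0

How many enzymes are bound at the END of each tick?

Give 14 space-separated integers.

t=0: arr=0 -> substrate=0 bound=0 product=0
t=1: arr=3 -> substrate=1 bound=2 product=0
t=2: arr=3 -> substrate=4 bound=2 product=0
t=3: arr=3 -> substrate=7 bound=2 product=0
t=4: arr=3 -> substrate=10 bound=2 product=0
t=5: arr=2 -> substrate=10 bound=2 product=2
t=6: arr=1 -> substrate=11 bound=2 product=2
t=7: arr=2 -> substrate=13 bound=2 product=2
t=8: arr=0 -> substrate=13 bound=2 product=2
t=9: arr=1 -> substrate=12 bound=2 product=4
t=10: arr=0 -> substrate=12 bound=2 product=4
t=11: arr=0 -> substrate=12 bound=2 product=4
t=12: arr=2 -> substrate=14 bound=2 product=4
t=13: arr=0 -> substrate=12 bound=2 product=6

Answer: 0 2 2 2 2 2 2 2 2 2 2 2 2 2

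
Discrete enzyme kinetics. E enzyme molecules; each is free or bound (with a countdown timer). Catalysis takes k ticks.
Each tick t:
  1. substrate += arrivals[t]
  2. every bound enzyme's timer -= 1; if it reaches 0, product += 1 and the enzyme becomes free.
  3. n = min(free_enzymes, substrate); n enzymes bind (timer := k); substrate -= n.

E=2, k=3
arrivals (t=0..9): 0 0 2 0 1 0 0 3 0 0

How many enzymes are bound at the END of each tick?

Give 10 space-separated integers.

t=0: arr=0 -> substrate=0 bound=0 product=0
t=1: arr=0 -> substrate=0 bound=0 product=0
t=2: arr=2 -> substrate=0 bound=2 product=0
t=3: arr=0 -> substrate=0 bound=2 product=0
t=4: arr=1 -> substrate=1 bound=2 product=0
t=5: arr=0 -> substrate=0 bound=1 product=2
t=6: arr=0 -> substrate=0 bound=1 product=2
t=7: arr=3 -> substrate=2 bound=2 product=2
t=8: arr=0 -> substrate=1 bound=2 product=3
t=9: arr=0 -> substrate=1 bound=2 product=3

Answer: 0 0 2 2 2 1 1 2 2 2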